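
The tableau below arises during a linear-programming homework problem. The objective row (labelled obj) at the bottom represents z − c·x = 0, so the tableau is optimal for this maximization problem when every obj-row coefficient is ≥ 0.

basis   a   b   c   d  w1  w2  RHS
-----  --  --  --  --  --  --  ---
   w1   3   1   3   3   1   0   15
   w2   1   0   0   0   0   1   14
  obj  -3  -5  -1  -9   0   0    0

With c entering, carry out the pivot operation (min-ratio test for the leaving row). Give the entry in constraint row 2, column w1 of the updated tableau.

0

Ratio test on column c — row 1: 15/3 = 5; row 2: entry 0 ≤ 0. Minimum is 5 at row 1 (w1 leaves); pivot element 3.
Divide row 1 by 3; eliminate column c from the other rows.
Row 2 update in column w1: 0 − 0·(1/3) = 0.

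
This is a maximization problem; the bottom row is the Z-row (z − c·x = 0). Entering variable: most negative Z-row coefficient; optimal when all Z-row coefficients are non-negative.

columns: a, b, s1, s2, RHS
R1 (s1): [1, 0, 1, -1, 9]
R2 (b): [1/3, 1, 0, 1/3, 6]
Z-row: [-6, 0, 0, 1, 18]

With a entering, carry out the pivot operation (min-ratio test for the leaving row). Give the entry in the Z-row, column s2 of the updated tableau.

Ratio test on column a — row 1: 9/1 = 9; row 2: 6/(1/3) = 18. Minimum is 9 at row 1 (s1 leaves); pivot element 1.
Divide row 1 by 1; eliminate column a from the other rows.
Z-row update in column s2: 1 − (-6)·(-1) = -5.

-5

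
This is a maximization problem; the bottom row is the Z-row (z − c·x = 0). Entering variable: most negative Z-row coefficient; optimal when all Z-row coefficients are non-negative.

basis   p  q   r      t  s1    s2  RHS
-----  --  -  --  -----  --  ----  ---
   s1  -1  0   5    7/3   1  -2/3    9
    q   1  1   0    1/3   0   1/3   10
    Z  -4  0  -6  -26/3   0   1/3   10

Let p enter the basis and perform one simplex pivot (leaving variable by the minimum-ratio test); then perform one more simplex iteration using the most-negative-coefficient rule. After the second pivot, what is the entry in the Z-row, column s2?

3/4

Ratio test on column p — row 1: entry -1 ≤ 0; row 2: 10/1 = 10. Minimum is 10 at row 2 (q leaves); pivot element 1.
Divide row 2 by 1; eliminate column p from the other rows.
Second iteration: most negative Z-row entry is -22/3 in column t, so t enters.
Ratio test on column t — row 1: 19/(8/3) = 57/8; row 2: 10/(1/3) = 30. Minimum is 57/8 at row 1 (s1 leaves); pivot element 8/3.
Divide row 1 by 8/3; eliminate column t from the other rows.
After both pivots, the entry at the Z-row, column s2 is 3/4.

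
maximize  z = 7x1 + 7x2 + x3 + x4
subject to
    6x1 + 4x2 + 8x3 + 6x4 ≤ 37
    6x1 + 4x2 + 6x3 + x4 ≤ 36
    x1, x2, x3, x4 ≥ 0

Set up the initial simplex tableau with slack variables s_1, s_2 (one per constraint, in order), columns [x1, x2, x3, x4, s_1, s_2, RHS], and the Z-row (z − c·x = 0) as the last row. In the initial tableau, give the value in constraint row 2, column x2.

4

Constraint 2 has coefficient 4 on x2.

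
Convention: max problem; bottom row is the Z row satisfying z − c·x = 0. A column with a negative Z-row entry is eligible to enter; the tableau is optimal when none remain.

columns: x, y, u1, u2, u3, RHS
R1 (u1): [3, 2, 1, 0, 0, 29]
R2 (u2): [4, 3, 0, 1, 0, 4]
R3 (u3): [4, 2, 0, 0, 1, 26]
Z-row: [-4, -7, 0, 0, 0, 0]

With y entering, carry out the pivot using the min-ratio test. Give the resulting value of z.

Ratio test on column y — row 1: 29/2 = 29/2; row 2: 4/3 = 4/3; row 3: 26/2 = 13. Minimum is 4/3 at row 2 (u2 leaves); pivot element 3.
Pivot on row 2; the Z-row RHS becomes 0 − (-7)·(4/3) = 28/3.

28/3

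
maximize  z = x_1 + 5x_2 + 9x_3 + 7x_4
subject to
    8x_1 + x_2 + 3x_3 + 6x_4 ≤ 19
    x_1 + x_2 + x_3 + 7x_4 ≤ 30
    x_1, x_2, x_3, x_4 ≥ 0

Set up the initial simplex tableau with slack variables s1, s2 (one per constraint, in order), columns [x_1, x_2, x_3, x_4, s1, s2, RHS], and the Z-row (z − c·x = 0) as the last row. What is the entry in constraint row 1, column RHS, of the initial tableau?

The RHS of constraint 1 is b_1 = 19.

19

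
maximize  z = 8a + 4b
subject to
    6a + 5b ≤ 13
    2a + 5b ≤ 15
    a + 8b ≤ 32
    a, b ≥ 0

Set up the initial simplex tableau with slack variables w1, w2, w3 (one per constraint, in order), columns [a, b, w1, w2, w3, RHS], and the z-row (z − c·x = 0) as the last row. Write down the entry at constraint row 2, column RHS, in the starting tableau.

The RHS of constraint 2 is b_2 = 15.

15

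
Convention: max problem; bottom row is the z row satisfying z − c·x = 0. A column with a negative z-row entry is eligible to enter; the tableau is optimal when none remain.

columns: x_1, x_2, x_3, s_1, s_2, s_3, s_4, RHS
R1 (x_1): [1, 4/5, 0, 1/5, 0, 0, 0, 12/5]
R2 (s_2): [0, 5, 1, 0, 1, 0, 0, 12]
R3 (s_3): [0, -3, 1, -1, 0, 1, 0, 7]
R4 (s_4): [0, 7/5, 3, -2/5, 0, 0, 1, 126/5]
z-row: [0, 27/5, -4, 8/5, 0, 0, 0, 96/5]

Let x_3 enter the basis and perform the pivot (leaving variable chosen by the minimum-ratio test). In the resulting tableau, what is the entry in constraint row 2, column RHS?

Ratio test on column x_3 — row 1: entry 0 ≤ 0; row 2: 12/1 = 12; row 3: 7/1 = 7; row 4: (126/5)/3 = 42/5. Minimum is 7 at row 3 (s_3 leaves); pivot element 1.
Divide row 3 by 1; eliminate column x_3 from the other rows.
Row 2 update in column RHS: 12 − 1·7 = 5.

5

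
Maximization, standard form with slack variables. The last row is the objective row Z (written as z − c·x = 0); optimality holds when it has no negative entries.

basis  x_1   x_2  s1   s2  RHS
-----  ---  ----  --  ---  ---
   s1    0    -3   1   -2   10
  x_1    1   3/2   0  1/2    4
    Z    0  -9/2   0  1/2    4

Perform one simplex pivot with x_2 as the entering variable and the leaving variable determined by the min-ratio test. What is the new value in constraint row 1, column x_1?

2

Ratio test on column x_2 — row 1: entry -3 ≤ 0; row 2: 4/(3/2) = 8/3. Minimum is 8/3 at row 2 (x_1 leaves); pivot element 3/2.
Divide row 2 by 3/2; eliminate column x_2 from the other rows.
Row 1 update in column x_1: 0 − (-3)·(2/3) = 2.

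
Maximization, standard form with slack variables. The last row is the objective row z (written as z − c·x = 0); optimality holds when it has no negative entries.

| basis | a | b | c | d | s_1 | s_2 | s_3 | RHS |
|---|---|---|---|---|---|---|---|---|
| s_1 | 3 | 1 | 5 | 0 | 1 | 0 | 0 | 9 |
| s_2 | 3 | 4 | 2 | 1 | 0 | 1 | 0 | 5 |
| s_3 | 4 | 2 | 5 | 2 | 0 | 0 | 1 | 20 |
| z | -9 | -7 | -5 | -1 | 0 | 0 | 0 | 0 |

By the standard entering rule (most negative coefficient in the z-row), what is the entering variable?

a

Negative z-row entries: a: -9, b: -7, c: -5, d: -1.
The most negative is -9 in column a, so a enters.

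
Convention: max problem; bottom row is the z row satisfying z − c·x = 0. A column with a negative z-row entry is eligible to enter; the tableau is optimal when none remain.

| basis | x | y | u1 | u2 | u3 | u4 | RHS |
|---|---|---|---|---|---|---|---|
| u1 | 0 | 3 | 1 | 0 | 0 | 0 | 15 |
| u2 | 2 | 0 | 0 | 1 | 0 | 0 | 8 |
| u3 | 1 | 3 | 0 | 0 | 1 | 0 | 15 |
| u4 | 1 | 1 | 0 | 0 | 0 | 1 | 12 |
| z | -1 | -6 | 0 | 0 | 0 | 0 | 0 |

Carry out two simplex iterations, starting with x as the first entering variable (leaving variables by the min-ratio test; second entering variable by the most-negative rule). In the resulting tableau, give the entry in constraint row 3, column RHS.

11/3

Ratio test on column x — row 1: entry 0 ≤ 0; row 2: 8/2 = 4; row 3: 15/1 = 15; row 4: 12/1 = 12. Minimum is 4 at row 2 (u2 leaves); pivot element 2.
Divide row 2 by 2; eliminate column x from the other rows.
Second iteration: most negative z-row entry is -6 in column y, so y enters.
Ratio test on column y — row 1: 15/3 = 5; row 2: entry 0 ≤ 0; row 3: 11/3 = 11/3; row 4: 8/1 = 8. Minimum is 11/3 at row 3 (u3 leaves); pivot element 3.
Divide row 3 by 3; eliminate column y from the other rows.
After both pivots, the entry at constraint row 3, column RHS is 11/3.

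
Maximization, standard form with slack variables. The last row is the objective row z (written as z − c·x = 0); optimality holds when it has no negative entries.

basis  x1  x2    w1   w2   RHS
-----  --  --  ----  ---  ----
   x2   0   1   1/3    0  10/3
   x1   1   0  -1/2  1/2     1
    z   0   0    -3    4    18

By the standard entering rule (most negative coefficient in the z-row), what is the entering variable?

Negative z-row entries: w1: -3.
The most negative is -3 in column w1, so w1 enters.

w1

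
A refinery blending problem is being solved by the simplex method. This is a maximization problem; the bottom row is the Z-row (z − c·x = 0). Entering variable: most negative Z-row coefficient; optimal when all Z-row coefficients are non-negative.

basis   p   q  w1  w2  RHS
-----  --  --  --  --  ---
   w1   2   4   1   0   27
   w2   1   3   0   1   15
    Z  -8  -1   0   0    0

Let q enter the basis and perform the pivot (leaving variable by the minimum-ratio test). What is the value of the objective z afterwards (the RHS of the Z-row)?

5

Ratio test on column q — row 1: 27/4 = 27/4; row 2: 15/3 = 5. Minimum is 5 at row 2 (w2 leaves); pivot element 3.
Pivot on row 2; the Z-row RHS becomes 0 − (-1)·5 = 5.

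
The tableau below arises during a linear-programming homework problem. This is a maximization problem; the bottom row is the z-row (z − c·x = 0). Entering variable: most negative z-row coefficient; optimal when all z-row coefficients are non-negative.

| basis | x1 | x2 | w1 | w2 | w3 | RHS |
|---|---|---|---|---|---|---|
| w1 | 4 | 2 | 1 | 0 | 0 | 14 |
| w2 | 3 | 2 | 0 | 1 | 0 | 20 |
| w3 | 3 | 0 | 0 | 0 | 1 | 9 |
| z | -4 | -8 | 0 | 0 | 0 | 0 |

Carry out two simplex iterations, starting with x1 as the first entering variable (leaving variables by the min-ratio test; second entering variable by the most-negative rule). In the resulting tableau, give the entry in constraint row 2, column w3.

Ratio test on column x1 — row 1: 14/4 = 7/2; row 2: 20/3 = 20/3; row 3: 9/3 = 3. Minimum is 3 at row 3 (w3 leaves); pivot element 3.
Divide row 3 by 3; eliminate column x1 from the other rows.
Second iteration: most negative z-row entry is -8 in column x2, so x2 enters.
Ratio test on column x2 — row 1: 2/2 = 1; row 2: 11/2 = 11/2; row 3: entry 0 ≤ 0. Minimum is 1 at row 1 (w1 leaves); pivot element 2.
Divide row 1 by 2; eliminate column x2 from the other rows.
After both pivots, the entry at constraint row 2, column w3 is 1/3.

1/3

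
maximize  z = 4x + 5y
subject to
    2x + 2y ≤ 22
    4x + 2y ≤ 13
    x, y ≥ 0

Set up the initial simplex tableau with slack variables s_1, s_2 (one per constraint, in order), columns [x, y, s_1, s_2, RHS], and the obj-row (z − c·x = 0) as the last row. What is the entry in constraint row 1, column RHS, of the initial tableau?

The RHS of constraint 1 is b_1 = 22.

22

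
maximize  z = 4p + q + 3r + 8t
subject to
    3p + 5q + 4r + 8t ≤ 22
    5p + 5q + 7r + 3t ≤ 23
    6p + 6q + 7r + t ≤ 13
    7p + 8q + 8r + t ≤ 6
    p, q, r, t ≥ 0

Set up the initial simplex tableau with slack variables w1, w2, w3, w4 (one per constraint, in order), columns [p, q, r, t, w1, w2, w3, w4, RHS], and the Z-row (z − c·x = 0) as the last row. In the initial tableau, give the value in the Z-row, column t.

The Z-row carries the negated objective coefficients: the t entry is -8.

-8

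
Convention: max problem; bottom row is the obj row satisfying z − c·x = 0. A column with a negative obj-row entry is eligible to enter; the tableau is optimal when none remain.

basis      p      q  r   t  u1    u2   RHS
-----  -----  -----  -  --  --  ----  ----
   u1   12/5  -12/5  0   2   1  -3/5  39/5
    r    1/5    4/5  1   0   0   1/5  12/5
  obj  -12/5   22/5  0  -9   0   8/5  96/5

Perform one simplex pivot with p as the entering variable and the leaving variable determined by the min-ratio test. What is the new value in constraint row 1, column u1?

Ratio test on column p — row 1: (39/5)/(12/5) = 13/4; row 2: (12/5)/(1/5) = 12. Minimum is 13/4 at row 1 (u1 leaves); pivot element 12/5.
Divide row 1 by 12/5; eliminate column p from the other rows.
In the new row 1, the u1 entry is the old entry divided by the pivot: 1/(12/5) = 5/12.

5/12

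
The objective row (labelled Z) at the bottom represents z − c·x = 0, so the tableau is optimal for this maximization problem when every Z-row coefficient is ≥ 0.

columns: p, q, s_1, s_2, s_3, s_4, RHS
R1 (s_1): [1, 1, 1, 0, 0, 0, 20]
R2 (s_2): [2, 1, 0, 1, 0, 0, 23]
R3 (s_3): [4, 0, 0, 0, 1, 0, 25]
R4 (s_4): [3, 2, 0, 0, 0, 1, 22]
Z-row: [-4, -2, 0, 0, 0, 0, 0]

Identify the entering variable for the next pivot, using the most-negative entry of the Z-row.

Negative Z-row entries: p: -4, q: -2.
The most negative is -4 in column p, so p enters.

p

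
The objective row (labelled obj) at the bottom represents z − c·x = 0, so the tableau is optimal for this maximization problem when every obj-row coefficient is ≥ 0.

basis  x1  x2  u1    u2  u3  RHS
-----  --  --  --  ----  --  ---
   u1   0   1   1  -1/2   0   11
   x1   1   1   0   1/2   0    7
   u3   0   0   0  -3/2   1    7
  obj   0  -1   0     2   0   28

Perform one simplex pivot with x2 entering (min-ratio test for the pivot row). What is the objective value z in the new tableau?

35

Ratio test on column x2 — row 1: 11/1 = 11; row 2: 7/1 = 7; row 3: entry 0 ≤ 0. Minimum is 7 at row 2 (x1 leaves); pivot element 1.
Pivot on row 2; the obj-row RHS becomes 28 − (-1)·7 = 35.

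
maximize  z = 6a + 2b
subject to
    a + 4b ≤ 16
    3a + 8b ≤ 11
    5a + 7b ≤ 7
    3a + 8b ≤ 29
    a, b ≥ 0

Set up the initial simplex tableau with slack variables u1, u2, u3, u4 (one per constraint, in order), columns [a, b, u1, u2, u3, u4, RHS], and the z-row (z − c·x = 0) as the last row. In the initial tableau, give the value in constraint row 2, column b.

Constraint 2 has coefficient 8 on b.

8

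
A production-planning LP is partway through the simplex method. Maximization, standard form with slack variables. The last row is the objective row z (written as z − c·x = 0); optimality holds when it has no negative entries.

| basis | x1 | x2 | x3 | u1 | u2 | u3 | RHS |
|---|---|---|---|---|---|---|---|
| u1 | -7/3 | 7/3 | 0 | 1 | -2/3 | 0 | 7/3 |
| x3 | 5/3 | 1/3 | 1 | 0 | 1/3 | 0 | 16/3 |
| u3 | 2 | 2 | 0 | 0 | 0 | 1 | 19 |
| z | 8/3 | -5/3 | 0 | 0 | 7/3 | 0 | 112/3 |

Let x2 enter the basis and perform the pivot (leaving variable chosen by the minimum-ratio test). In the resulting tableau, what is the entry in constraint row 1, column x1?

-1

Ratio test on column x2 — row 1: (7/3)/(7/3) = 1; row 2: (16/3)/(1/3) = 16; row 3: 19/2 = 19/2. Minimum is 1 at row 1 (u1 leaves); pivot element 7/3.
Divide row 1 by 7/3; eliminate column x2 from the other rows.
In the new row 1, the x1 entry is the old entry divided by the pivot: (-7/3)/(7/3) = -1.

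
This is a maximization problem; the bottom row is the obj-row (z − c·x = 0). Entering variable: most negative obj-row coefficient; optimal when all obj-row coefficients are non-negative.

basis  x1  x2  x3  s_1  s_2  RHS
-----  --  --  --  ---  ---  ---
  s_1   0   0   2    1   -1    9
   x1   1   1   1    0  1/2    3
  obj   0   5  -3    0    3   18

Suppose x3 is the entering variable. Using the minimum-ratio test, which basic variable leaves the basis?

x1

Column x3 entries and ratios — s_1: 9/2 = 9/2; x1: 3/1 = 3.
Smallest ratio is 3 in the row of x1, so x1 leaves.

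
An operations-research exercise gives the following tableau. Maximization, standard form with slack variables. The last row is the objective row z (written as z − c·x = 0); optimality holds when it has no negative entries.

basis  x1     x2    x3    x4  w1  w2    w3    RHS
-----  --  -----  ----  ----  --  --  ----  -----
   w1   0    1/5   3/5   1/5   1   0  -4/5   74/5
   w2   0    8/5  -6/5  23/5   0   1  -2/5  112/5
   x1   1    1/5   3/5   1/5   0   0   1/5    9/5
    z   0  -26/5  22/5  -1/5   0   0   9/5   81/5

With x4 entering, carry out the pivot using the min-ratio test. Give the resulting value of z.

Ratio test on column x4 — row 1: (74/5)/(1/5) = 74; row 2: (112/5)/(23/5) = 112/23; row 3: (9/5)/(1/5) = 9. Minimum is 112/23 at row 2 (w2 leaves); pivot element 23/5.
Pivot on row 2; the z-row RHS becomes 81/5 − (-1/5)·(112/23) = 395/23.

395/23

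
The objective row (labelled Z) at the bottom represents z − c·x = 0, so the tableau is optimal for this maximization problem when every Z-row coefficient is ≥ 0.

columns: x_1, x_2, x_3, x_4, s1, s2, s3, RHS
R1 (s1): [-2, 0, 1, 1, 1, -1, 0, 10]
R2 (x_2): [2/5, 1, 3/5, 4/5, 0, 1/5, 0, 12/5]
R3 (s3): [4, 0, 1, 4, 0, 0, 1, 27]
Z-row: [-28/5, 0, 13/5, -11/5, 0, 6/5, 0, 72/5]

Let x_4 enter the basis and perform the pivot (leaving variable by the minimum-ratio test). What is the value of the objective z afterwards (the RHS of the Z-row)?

21

Ratio test on column x_4 — row 1: 10/1 = 10; row 2: (12/5)/(4/5) = 3; row 3: 27/4 = 27/4. Minimum is 3 at row 2 (x_2 leaves); pivot element 4/5.
Pivot on row 2; the Z-row RHS becomes 72/5 − (-11/5)·3 = 21.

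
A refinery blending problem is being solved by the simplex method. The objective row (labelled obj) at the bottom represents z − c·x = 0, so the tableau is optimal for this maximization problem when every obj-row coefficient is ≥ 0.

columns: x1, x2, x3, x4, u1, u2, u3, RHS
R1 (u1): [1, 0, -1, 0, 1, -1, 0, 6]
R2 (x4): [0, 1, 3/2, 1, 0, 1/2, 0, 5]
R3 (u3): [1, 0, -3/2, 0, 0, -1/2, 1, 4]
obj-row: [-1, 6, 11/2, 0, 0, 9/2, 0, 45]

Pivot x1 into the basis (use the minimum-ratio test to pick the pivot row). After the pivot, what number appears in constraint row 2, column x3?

Ratio test on column x1 — row 1: 6/1 = 6; row 2: entry 0 ≤ 0; row 3: 4/1 = 4. Minimum is 4 at row 3 (u3 leaves); pivot element 1.
Divide row 3 by 1; eliminate column x1 from the other rows.
Row 2 update in column x3: 3/2 − 0·(-3/2) = 3/2.

3/2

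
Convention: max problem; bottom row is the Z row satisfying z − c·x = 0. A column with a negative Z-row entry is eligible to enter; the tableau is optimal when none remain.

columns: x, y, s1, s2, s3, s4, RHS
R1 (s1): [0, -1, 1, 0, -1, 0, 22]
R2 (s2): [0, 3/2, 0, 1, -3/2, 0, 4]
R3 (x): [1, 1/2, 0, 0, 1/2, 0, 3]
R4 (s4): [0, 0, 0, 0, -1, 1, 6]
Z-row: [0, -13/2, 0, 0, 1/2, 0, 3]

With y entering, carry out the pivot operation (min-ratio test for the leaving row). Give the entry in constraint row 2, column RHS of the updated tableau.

Ratio test on column y — row 1: entry -1 ≤ 0; row 2: 4/(3/2) = 8/3; row 3: 3/(1/2) = 6; row 4: entry 0 ≤ 0. Minimum is 8/3 at row 2 (s2 leaves); pivot element 3/2.
Divide row 2 by 3/2; eliminate column y from the other rows.
In the new row 2, the RHS entry is the old entry divided by the pivot: 4/(3/2) = 8/3.

8/3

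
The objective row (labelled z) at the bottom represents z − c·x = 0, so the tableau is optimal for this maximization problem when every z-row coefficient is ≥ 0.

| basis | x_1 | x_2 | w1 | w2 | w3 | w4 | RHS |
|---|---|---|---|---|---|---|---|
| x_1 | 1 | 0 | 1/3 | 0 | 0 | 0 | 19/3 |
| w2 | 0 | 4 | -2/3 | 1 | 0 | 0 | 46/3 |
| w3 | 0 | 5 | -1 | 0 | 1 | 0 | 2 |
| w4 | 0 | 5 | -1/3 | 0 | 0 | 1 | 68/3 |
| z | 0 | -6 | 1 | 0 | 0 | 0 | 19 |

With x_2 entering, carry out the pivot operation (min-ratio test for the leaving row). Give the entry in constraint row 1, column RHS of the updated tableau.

19/3

Ratio test on column x_2 — row 1: entry 0 ≤ 0; row 2: (46/3)/4 = 23/6; row 3: 2/5 = 2/5; row 4: (68/3)/5 = 68/15. Minimum is 2/5 at row 3 (w3 leaves); pivot element 5.
Divide row 3 by 5; eliminate column x_2 from the other rows.
Row 1 update in column RHS: 19/3 − 0·(2/5) = 19/3.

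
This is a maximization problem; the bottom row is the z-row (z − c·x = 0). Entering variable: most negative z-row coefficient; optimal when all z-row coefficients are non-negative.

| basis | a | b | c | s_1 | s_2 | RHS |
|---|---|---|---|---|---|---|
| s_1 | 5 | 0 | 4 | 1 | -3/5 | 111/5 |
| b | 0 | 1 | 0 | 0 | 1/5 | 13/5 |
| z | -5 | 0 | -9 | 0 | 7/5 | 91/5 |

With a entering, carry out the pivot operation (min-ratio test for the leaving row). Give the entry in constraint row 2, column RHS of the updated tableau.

Ratio test on column a — row 1: (111/5)/5 = 111/25; row 2: entry 0 ≤ 0. Minimum is 111/25 at row 1 (s_1 leaves); pivot element 5.
Divide row 1 by 5; eliminate column a from the other rows.
Row 2 update in column RHS: 13/5 − 0·(111/25) = 13/5.

13/5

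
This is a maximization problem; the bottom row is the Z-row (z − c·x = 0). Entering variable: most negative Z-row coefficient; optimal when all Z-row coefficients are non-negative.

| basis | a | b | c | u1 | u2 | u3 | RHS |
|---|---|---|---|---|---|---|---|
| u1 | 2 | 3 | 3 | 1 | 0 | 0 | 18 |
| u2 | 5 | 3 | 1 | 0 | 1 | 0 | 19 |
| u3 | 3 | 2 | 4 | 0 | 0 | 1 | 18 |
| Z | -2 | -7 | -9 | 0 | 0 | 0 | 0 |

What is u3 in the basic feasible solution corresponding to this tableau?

18

u3 is basic (row 3); its value is the RHS of that row, 18.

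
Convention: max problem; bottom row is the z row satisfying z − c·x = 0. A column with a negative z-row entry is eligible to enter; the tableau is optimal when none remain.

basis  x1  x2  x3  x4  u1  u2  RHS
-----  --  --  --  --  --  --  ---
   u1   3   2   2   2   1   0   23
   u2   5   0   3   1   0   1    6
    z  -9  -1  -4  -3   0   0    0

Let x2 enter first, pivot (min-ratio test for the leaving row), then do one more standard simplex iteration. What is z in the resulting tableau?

41/2

Ratio test on column x2 — row 1: 23/2 = 23/2; row 2: entry 0 ≤ 0. Minimum is 23/2 at row 1 (u1 leaves); pivot element 2.
Pivot on row 1; the z-row RHS becomes 0 − (-1)·(23/2) = 23/2.
Next entering variable (most negative z-row entry -15/2): x1.
Ratio test on column x1 — row 1: (23/2)/(3/2) = 23/3; row 2: 6/5 = 6/5. Minimum is 6/5 at row 2 (u2 leaves); pivot element 5.
After the second pivot the z-row RHS is 23/2 − (-15/2)·(6/5) = 41/2.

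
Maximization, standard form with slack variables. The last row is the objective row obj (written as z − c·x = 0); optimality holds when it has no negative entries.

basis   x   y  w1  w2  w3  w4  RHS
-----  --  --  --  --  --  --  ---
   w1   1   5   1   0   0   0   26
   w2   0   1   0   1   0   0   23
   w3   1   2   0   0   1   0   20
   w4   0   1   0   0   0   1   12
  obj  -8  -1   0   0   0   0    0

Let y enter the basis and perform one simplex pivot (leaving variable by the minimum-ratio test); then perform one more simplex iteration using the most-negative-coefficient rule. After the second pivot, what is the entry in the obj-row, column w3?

Ratio test on column y — row 1: 26/5 = 26/5; row 2: 23/1 = 23; row 3: 20/2 = 10; row 4: 12/1 = 12. Minimum is 26/5 at row 1 (w1 leaves); pivot element 5.
Divide row 1 by 5; eliminate column y from the other rows.
Second iteration: most negative obj-row entry is -39/5 in column x, so x enters.
Ratio test on column x — row 1: (26/5)/(1/5) = 26; row 2: entry -1/5 ≤ 0; row 3: (48/5)/(3/5) = 16; row 4: entry -1/5 ≤ 0. Minimum is 16 at row 3 (w3 leaves); pivot element 3/5.
Divide row 3 by 3/5; eliminate column x from the other rows.
After both pivots, the entry at the obj-row, column w3 is 13.

13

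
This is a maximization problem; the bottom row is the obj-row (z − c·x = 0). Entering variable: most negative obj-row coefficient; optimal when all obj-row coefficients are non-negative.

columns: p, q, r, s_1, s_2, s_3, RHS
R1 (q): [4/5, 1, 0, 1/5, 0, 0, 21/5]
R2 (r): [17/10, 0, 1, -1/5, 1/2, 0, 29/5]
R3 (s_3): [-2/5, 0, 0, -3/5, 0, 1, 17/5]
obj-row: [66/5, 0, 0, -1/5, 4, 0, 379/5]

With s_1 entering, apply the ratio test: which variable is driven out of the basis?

q

Column s_1 entries and ratios — q: (21/5)/(1/5) = 21; r: -1/5 ≤ 0, skip; s_3: -3/5 ≤ 0, skip.
Smallest ratio is 21 in the row of q, so q leaves.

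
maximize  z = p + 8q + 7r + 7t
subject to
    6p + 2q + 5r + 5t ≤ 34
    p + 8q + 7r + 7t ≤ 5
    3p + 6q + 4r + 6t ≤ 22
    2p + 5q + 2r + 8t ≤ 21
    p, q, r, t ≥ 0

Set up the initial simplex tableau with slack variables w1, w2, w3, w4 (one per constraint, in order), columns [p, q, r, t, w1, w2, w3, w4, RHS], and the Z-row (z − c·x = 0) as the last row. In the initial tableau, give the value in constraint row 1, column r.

Constraint 1 has coefficient 5 on r.

5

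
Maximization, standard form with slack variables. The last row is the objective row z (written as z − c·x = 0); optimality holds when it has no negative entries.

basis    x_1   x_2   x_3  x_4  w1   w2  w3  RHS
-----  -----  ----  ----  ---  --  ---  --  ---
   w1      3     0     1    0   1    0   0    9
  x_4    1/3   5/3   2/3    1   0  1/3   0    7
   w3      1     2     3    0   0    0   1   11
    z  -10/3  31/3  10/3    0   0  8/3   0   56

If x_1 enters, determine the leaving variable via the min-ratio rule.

w1

Column x_1 entries and ratios — w1: 9/3 = 3; x_4: 7/(1/3) = 21; w3: 11/1 = 11.
Smallest ratio is 3 in the row of w1, so w1 leaves.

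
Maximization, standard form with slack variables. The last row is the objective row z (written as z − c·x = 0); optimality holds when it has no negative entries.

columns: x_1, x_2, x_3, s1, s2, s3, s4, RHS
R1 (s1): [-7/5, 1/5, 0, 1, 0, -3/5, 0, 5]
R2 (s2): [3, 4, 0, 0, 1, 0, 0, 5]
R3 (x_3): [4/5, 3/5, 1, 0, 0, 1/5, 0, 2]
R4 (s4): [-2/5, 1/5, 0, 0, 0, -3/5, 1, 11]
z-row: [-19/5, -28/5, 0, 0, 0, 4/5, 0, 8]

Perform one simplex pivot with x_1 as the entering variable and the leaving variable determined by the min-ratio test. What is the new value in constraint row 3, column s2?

Ratio test on column x_1 — row 1: entry -7/5 ≤ 0; row 2: 5/3 = 5/3; row 3: 2/(4/5) = 5/2; row 4: entry -2/5 ≤ 0. Minimum is 5/3 at row 2 (s2 leaves); pivot element 3.
Divide row 2 by 3; eliminate column x_1 from the other rows.
Row 3 update in column s2: 0 − (4/5)·(1/3) = -4/15.

-4/15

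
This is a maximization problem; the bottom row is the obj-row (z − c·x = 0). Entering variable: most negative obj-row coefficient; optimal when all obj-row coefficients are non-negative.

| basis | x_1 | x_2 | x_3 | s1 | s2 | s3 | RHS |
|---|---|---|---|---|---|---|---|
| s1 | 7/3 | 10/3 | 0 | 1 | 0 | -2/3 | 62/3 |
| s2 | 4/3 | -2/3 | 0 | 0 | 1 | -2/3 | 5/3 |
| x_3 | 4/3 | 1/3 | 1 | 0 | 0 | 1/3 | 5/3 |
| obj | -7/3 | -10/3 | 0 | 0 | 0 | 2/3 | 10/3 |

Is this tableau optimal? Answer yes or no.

no

The obj-row has a negative entry -10/3 in column x_2, so it is not optimal.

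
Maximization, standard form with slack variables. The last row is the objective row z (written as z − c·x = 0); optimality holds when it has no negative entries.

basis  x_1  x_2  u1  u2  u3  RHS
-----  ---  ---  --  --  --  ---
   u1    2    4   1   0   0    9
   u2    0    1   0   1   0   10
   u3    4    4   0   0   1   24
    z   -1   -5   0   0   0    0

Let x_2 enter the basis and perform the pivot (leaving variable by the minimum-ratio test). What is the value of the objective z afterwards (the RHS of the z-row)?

Ratio test on column x_2 — row 1: 9/4 = 9/4; row 2: 10/1 = 10; row 3: 24/4 = 6. Minimum is 9/4 at row 1 (u1 leaves); pivot element 4.
Pivot on row 1; the z-row RHS becomes 0 − (-5)·(9/4) = 45/4.

45/4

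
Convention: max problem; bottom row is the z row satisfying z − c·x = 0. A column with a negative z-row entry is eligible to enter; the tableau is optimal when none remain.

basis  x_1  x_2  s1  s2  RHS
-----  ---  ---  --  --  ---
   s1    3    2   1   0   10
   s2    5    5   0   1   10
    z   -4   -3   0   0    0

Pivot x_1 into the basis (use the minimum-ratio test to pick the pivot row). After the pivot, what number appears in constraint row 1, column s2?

Ratio test on column x_1 — row 1: 10/3 = 10/3; row 2: 10/5 = 2. Minimum is 2 at row 2 (s2 leaves); pivot element 5.
Divide row 2 by 5; eliminate column x_1 from the other rows.
Row 1 update in column s2: 0 − 3·(1/5) = -3/5.

-3/5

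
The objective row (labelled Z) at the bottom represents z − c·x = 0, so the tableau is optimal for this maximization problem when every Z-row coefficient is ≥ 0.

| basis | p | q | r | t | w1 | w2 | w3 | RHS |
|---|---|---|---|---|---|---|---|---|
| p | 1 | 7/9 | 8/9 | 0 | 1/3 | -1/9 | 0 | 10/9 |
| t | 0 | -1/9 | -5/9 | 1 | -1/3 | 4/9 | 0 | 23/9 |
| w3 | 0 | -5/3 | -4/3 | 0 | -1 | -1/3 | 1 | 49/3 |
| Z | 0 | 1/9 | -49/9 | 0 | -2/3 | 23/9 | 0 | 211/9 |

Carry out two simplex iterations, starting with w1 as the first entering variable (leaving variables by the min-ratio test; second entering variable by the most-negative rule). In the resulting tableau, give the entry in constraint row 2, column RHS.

Ratio test on column w1 — row 1: (10/9)/(1/3) = 10/3; row 2: entry -1/3 ≤ 0; row 3: entry -1 ≤ 0. Minimum is 10/3 at row 1 (p leaves); pivot element 1/3.
Divide row 1 by 1/3; eliminate column w1 from the other rows.
Second iteration: most negative Z-row entry is -11/3 in column r, so r enters.
Ratio test on column r — row 1: (10/3)/(8/3) = 5/4; row 2: (11/3)/(1/3) = 11; row 3: (59/3)/(4/3) = 59/4. Minimum is 5/4 at row 1 (w1 leaves); pivot element 8/3.
Divide row 1 by 8/3; eliminate column r from the other rows.
After both pivots, the entry at constraint row 2, column RHS is 13/4.

13/4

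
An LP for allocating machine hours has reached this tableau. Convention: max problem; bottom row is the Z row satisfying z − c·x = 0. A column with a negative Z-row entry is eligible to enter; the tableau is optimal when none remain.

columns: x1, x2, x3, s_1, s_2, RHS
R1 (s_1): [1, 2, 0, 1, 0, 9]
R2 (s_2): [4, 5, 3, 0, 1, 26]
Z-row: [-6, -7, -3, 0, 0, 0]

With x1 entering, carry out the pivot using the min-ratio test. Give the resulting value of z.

Ratio test on column x1 — row 1: 9/1 = 9; row 2: 26/4 = 13/2. Minimum is 13/2 at row 2 (s_2 leaves); pivot element 4.
Pivot on row 2; the Z-row RHS becomes 0 − (-6)·(13/2) = 39.

39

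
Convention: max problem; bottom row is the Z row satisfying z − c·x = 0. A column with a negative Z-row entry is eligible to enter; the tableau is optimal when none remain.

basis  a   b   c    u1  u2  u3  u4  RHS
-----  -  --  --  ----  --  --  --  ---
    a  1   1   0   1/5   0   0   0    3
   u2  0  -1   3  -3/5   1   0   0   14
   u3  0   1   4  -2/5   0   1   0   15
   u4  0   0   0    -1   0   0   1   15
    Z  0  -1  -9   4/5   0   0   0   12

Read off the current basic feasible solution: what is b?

b is not in the basis, so in the current basic feasible solution b = 0.

0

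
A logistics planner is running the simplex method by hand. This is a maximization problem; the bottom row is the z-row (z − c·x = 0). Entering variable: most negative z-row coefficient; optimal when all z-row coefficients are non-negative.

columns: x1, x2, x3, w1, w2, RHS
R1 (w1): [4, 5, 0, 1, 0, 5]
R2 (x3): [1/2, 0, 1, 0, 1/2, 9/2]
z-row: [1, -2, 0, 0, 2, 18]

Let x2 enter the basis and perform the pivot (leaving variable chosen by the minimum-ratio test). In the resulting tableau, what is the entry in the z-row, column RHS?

Ratio test on column x2 — row 1: 5/5 = 1; row 2: entry 0 ≤ 0. Minimum is 1 at row 1 (w1 leaves); pivot element 5.
Divide row 1 by 5; eliminate column x2 from the other rows.
z-row update in column RHS: 18 − (-2)·1 = 20.

20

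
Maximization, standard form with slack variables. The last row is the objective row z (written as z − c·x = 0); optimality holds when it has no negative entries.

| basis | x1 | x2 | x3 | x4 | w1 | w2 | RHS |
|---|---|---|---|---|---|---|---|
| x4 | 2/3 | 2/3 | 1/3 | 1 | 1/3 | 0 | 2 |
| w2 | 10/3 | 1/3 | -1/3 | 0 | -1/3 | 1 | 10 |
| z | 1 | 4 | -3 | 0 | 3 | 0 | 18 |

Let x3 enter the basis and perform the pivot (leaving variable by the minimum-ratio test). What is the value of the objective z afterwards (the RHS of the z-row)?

36

Ratio test on column x3 — row 1: 2/(1/3) = 6; row 2: entry -1/3 ≤ 0. Minimum is 6 at row 1 (x4 leaves); pivot element 1/3.
Pivot on row 1; the z-row RHS becomes 18 − (-3)·6 = 36.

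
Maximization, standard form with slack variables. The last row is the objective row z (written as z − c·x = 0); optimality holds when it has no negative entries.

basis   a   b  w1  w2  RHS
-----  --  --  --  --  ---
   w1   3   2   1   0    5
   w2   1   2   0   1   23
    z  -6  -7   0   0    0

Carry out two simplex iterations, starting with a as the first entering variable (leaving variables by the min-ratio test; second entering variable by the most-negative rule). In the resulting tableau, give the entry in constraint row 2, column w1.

Ratio test on column a — row 1: 5/3 = 5/3; row 2: 23/1 = 23. Minimum is 5/3 at row 1 (w1 leaves); pivot element 3.
Divide row 1 by 3; eliminate column a from the other rows.
Second iteration: most negative z-row entry is -3 in column b, so b enters.
Ratio test on column b — row 1: (5/3)/(2/3) = 5/2; row 2: (64/3)/(4/3) = 16. Minimum is 5/2 at row 1 (a leaves); pivot element 2/3.
Divide row 1 by 2/3; eliminate column b from the other rows.
After both pivots, the entry at constraint row 2, column w1 is -1.

-1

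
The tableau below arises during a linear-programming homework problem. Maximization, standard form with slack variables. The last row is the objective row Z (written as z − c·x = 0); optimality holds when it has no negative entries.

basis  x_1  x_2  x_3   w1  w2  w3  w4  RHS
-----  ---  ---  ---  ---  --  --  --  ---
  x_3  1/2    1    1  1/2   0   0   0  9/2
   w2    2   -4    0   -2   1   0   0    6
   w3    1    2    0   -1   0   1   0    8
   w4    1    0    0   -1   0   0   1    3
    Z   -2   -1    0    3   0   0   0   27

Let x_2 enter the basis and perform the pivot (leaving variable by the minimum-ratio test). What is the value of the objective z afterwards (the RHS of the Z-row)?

31

Ratio test on column x_2 — row 1: (9/2)/1 = 9/2; row 2: entry -4 ≤ 0; row 3: 8/2 = 4; row 4: entry 0 ≤ 0. Minimum is 4 at row 3 (w3 leaves); pivot element 2.
Pivot on row 3; the Z-row RHS becomes 27 − (-1)·4 = 31.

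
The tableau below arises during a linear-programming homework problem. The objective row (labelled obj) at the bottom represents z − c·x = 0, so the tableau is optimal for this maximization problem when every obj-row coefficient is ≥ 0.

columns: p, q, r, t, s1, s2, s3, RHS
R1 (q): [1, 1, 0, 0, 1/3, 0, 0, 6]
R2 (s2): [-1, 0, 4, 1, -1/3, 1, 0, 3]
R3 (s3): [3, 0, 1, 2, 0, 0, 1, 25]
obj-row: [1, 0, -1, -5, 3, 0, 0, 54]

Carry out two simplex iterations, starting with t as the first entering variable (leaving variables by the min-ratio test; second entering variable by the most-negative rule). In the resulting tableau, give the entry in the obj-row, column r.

Ratio test on column t — row 1: entry 0 ≤ 0; row 2: 3/1 = 3; row 3: 25/2 = 25/2. Minimum is 3 at row 2 (s2 leaves); pivot element 1.
Divide row 2 by 1; eliminate column t from the other rows.
Second iteration: most negative obj-row entry is -4 in column p, so p enters.
Ratio test on column p — row 1: 6/1 = 6; row 2: entry -1 ≤ 0; row 3: 19/5 = 19/5. Minimum is 19/5 at row 3 (s3 leaves); pivot element 5.
Divide row 3 by 5; eliminate column p from the other rows.
After both pivots, the entry at the obj-row, column r is 67/5.

67/5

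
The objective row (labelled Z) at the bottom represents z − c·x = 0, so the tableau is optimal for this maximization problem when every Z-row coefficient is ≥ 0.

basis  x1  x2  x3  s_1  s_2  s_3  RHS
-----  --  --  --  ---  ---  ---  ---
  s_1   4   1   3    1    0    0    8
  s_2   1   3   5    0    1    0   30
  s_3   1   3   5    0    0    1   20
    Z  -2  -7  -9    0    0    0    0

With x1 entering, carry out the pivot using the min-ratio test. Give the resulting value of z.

4

Ratio test on column x1 — row 1: 8/4 = 2; row 2: 30/1 = 30; row 3: 20/1 = 20. Minimum is 2 at row 1 (s_1 leaves); pivot element 4.
Pivot on row 1; the Z-row RHS becomes 0 − (-2)·2 = 4.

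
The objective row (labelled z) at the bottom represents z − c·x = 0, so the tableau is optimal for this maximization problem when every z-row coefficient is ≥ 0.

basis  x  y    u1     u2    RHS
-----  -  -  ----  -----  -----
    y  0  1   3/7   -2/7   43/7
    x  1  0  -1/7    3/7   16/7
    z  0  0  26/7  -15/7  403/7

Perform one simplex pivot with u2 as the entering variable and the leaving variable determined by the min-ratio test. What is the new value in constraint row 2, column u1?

-1/3

Ratio test on column u2 — row 1: entry -2/7 ≤ 0; row 2: (16/7)/(3/7) = 16/3. Minimum is 16/3 at row 2 (x leaves); pivot element 3/7.
Divide row 2 by 3/7; eliminate column u2 from the other rows.
In the new row 2, the u1 entry is the old entry divided by the pivot: (-1/7)/(3/7) = -1/3.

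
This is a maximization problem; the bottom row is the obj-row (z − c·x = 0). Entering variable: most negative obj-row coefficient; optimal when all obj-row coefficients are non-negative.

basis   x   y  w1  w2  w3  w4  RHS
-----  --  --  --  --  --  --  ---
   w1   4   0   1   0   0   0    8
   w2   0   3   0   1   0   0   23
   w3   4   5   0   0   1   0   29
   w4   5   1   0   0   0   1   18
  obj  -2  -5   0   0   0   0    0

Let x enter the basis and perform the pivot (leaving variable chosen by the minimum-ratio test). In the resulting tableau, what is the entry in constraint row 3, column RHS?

Ratio test on column x — row 1: 8/4 = 2; row 2: entry 0 ≤ 0; row 3: 29/4 = 29/4; row 4: 18/5 = 18/5. Minimum is 2 at row 1 (w1 leaves); pivot element 4.
Divide row 1 by 4; eliminate column x from the other rows.
Row 3 update in column RHS: 29 − 4·2 = 21.

21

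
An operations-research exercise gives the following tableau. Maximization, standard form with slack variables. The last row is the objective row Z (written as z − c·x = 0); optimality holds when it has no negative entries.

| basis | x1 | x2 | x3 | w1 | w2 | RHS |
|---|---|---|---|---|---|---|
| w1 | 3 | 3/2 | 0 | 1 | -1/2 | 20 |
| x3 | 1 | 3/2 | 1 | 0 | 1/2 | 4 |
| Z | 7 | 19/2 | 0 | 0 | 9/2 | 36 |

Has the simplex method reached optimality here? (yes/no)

Every Z-row coefficient is ≥ 0, so the tableau is optimal.

yes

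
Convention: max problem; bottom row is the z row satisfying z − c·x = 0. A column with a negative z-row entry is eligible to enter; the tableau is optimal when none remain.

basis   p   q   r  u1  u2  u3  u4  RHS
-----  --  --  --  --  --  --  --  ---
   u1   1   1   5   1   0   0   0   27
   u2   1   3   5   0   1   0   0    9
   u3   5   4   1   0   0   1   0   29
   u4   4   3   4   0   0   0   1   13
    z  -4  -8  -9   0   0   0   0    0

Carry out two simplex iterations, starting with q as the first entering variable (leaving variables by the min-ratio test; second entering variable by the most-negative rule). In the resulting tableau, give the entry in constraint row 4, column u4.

1/3

Ratio test on column q — row 1: 27/1 = 27; row 2: 9/3 = 3; row 3: 29/4 = 29/4; row 4: 13/3 = 13/3. Minimum is 3 at row 2 (u2 leaves); pivot element 3.
Divide row 2 by 3; eliminate column q from the other rows.
Second iteration: most negative z-row entry is -4/3 in column p, so p enters.
Ratio test on column p — row 1: 24/(2/3) = 36; row 2: 3/(1/3) = 9; row 3: 17/(11/3) = 51/11; row 4: 4/3 = 4/3. Minimum is 4/3 at row 4 (u4 leaves); pivot element 3.
Divide row 4 by 3; eliminate column p from the other rows.
After both pivots, the entry at constraint row 4, column u4 is 1/3.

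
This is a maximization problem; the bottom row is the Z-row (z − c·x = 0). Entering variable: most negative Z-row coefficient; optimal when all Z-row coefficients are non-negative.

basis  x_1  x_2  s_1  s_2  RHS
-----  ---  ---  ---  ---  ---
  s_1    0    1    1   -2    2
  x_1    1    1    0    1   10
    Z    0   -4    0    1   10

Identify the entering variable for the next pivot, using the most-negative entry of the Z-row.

x_2

Negative Z-row entries: x_2: -4.
The most negative is -4 in column x_2, so x_2 enters.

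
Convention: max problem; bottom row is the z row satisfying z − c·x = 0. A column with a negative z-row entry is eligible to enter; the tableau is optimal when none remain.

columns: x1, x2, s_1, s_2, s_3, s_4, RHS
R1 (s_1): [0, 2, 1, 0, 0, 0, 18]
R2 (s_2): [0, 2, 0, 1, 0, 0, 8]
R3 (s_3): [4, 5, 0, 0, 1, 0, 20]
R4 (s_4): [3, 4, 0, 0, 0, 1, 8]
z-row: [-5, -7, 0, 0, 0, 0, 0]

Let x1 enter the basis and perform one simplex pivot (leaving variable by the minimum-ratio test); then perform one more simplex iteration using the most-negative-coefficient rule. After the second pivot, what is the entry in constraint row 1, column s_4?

Ratio test on column x1 — row 1: entry 0 ≤ 0; row 2: entry 0 ≤ 0; row 3: 20/4 = 5; row 4: 8/3 = 8/3. Minimum is 8/3 at row 4 (s_4 leaves); pivot element 3.
Divide row 4 by 3; eliminate column x1 from the other rows.
Second iteration: most negative z-row entry is -1/3 in column x2, so x2 enters.
Ratio test on column x2 — row 1: 18/2 = 9; row 2: 8/2 = 4; row 3: entry -1/3 ≤ 0; row 4: (8/3)/(4/3) = 2. Minimum is 2 at row 4 (x1 leaves); pivot element 4/3.
Divide row 4 by 4/3; eliminate column x2 from the other rows.
After both pivots, the entry at constraint row 1, column s_4 is -1/2.

-1/2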